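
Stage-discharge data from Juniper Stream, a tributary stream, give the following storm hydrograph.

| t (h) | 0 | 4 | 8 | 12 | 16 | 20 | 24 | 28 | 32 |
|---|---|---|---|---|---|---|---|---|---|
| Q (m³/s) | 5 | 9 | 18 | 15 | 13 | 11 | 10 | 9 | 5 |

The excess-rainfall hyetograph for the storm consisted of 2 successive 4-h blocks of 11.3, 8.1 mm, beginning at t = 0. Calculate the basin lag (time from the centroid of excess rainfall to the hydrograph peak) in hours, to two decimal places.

Centroid of excess rainfall: t_c = Σ P_i·t̄_i / ΣP_i = 3.6701 h (block centres at 2, 6 h).
Hydrograph peak occurs at t = 8 h, so basin lag t_L = 8 − 3.6701 = 4.33 h.

t_L ≈ 4.33 h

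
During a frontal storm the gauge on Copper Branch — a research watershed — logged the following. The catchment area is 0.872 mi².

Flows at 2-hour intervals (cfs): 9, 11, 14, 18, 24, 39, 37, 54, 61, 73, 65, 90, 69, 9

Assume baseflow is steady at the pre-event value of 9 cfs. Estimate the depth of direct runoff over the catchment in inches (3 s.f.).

d ≈ 1.59 in

Direct runoff: 0.0, 2.0, 5.0, 9.0, 15.0, 30.0, 28.0, 45.0, 52.0, 64.0, 56.0, 81.0, 60.0, 0.0 cfs; ΣQ_DR = 447.0 cfs.
V = ΣQ_DR · Δt = 447.0 × 7200 s = 3.218 × 10^6 ft³.
Over A = 0.872 mi², depth = V / A = 1.59 in.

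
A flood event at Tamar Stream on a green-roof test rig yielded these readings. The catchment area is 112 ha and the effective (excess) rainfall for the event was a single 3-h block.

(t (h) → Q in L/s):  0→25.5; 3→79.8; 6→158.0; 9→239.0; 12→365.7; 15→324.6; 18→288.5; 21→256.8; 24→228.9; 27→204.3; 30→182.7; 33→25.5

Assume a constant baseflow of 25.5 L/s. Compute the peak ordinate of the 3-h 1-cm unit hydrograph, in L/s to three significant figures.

Direct runoff: 0.0, 54.3, 132.5, 213.5, 340.2, 299.1, 263.0, 231.3, 203.4, 178.8, 157.2, 0.0 L/s; ΣQ_DR = 2073 L/s, peak = 340.2 L/s.
Runoff depth d = ΣQ_DR·Δt / A = 2073 × 10800 / (112 ha) = 19.99 mm.
The 1-cm UH is the DRH scaled by (10 mm)/d, so U_p = 340.2 × 10/19.99 = 170 L/s.

U_p ≈ 170 L/s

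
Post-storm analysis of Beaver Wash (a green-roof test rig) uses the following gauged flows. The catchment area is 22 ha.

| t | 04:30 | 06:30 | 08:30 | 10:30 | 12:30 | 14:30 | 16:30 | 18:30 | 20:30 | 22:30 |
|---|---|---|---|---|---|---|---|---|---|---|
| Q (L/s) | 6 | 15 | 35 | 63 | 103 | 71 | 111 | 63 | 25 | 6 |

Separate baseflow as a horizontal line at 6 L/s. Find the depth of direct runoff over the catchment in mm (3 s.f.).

d ≈ 14.3 mm

Direct runoff: 0.0, 9.0, 29.0, 57.0, 97.0, 65.0, 105.0, 57.0, 19.0, 0.0 L/s; ΣQ_DR = 438.0 L/s.
V = ΣQ_DR · Δt = 438.0 × 7200 s = 3.154 × 10^6 L.
Over A = 22 ha, depth = V / A = 14.3 mm.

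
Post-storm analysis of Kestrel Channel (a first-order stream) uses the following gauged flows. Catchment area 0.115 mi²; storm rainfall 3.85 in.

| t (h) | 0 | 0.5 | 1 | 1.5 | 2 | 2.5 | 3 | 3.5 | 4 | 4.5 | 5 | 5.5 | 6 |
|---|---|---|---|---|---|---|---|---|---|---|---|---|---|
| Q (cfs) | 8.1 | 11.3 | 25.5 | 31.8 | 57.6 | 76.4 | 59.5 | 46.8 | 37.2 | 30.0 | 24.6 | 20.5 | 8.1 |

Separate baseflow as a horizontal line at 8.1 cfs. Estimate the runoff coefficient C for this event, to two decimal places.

ΣQ_DR = 332.1 cfs; V = ΣQ_DR·Δt = 5.978 × 10^5 ft³.
Runoff depth d = V / A = 2.237 in.
C = d / P = 2.237 / 3.85 = 0.58.

C ≈ 0.58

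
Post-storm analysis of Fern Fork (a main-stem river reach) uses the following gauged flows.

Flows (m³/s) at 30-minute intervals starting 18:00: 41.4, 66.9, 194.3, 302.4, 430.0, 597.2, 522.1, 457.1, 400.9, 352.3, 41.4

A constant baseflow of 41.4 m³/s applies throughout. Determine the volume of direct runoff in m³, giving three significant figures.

V ≈ 5.31 × 10^6 m³

Direct-runoff ordinates (Q − Q_b): 0.0, 25.5, 152.9, 261.0, 388.6, 555.8, 480.7, 415.7, 359.5, 310.9, 0.0 m³/s.
ΣQ_DR = 2951 m³/s.
With Δt = 0.5 h = 1800 s, V = ΣQ_DR · Δt = 2951 × 1800 = 5.31 × 10^6 m³.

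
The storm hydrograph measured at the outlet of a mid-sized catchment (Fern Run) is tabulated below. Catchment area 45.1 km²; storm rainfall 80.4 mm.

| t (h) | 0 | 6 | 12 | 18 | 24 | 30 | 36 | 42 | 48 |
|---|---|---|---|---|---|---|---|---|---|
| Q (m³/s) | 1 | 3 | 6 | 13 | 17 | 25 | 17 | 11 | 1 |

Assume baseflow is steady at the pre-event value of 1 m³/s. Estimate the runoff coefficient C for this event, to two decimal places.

ΣQ_DR = 85.00 m³/s; V = ΣQ_DR·Δt = 1.836 × 10^6 m³.
Runoff depth d = V / A = 40.71 mm.
C = d / P = 40.71 / 80.4 = 0.51.

C ≈ 0.51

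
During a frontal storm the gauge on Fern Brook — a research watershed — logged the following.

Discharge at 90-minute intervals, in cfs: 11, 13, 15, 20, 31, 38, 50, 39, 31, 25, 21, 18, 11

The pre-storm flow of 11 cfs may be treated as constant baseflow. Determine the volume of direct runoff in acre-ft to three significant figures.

Direct-runoff ordinates (Q − Q_b): 0.0, 2.0, 4.0, 9.0, 20.0, 27.0, 39.0, 28.0, 20.0, 14.0, 10.0, 7.0, 0.0 cfs.
ΣQ_DR = 180.0 cfs.
With Δt = 1.5 h = 5400 s, V = ΣQ_DR · Δt = 180.0 × 5400 = 9.72 × 10^5 ft³ = 22.3 acre-ft.

V ≈ 22.3 acre-ft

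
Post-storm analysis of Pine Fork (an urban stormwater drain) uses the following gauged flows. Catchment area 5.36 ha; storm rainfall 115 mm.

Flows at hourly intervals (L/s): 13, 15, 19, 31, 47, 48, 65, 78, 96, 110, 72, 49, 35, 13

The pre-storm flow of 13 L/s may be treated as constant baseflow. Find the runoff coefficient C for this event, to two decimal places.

ΣQ_DR = 509.0 L/s; V = ΣQ_DR·Δt = 1.832 × 10^6 L.
Runoff depth d = V / A = 34.19 mm.
C = d / P = 34.19 / 115 = 0.30.

C ≈ 0.30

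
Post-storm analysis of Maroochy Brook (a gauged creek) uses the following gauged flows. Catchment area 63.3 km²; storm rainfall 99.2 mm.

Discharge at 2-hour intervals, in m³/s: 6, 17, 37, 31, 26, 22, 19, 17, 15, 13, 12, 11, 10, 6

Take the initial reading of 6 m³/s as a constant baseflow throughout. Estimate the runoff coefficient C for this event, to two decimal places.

C ≈ 0.18

ΣQ_DR = 158.0 m³/s; V = ΣQ_DR·Δt = 1.138 × 10^6 m³.
Runoff depth d = V / A = 17.97 mm.
C = d / P = 17.97 / 99.2 = 0.18.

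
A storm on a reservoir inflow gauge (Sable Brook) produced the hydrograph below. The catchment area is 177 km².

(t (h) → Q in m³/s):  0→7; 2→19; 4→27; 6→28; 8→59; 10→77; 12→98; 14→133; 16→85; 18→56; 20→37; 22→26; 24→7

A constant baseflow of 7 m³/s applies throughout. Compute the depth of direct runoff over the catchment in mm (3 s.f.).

Direct runoff: 0.0, 12.0, 20.0, 21.0, 52.0, 70.0, 91.0, 126.0, 78.0, 49.0, 30.0, 19.0, 0.0 m³/s; ΣQ_DR = 568.0 m³/s.
V = ΣQ_DR · Δt = 568.0 × 7200 s = 4.090 × 10^6 m³.
Over A = 177 km², depth = V / A = 23.1 mm.

d ≈ 23.1 mm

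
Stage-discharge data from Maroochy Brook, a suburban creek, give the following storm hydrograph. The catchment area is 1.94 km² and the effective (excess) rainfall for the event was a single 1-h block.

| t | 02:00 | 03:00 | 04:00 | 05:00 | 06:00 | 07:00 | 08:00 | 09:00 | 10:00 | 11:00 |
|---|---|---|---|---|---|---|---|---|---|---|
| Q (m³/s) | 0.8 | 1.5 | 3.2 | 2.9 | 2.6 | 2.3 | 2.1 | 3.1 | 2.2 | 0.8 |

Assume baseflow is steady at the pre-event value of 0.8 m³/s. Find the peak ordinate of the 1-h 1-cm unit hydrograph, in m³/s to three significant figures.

U_p ≈ 0.958 m³/s

Direct runoff: 0.0, 0.7, 2.4, 2.1, 1.8, 1.5, 1.3, 2.3, 1.4, 0.0 m³/s; ΣQ_DR = 13.50 m³/s, peak = 2.4 m³/s.
Runoff depth d = ΣQ_DR·Δt / A = 13.50 × 3600 / (1.94 km²) = 25.05 mm.
The 1-cm UH is the DRH scaled by (10 mm)/d, so U_p = 2.4 × 10/25.05 = 0.958 m³/s.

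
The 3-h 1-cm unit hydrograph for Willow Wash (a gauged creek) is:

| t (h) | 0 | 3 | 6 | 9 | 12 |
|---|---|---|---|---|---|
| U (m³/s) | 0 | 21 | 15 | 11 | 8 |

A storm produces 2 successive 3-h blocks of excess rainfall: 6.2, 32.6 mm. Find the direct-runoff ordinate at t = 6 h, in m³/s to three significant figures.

By discrete convolution, Q_j = Σ (P_i / 10 mm) · U_{j−i}.
At t = 6 h (j=2): Q = (6.2/10)·15 + (32.6/10)·21 = 77.8 m³/s.

Q ≈ 77.8 m³/s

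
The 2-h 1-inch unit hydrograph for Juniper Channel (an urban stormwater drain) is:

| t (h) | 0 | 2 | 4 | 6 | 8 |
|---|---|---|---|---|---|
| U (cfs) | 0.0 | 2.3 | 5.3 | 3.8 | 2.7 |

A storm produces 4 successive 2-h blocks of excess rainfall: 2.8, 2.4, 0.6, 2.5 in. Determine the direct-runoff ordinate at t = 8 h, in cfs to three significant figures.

By discrete convolution, Q_j = Σ (P_i / 1 in) · U_{j−i}.
At t = 8 h (j=4): Q = (2.8/1)·2.7 + (2.4/1)·3.8 + (0.6/1)·5.3 + (2.5/1)·2.3 = 25.6 cfs.

Q ≈ 25.6 cfs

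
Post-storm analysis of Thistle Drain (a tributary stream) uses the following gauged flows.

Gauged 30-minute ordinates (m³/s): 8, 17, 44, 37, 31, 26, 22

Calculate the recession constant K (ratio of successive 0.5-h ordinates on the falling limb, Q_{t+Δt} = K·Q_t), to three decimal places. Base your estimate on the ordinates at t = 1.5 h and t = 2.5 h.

Using the recession-limb readings at t = 1.5 h and t = 2.5 h: Q falls from 37 to 26 m³/s over 2 intervals.
K = (Q₂/Q₁)^(1/2) = (26/37)^(1/2) = 0.838.

K ≈ 0.838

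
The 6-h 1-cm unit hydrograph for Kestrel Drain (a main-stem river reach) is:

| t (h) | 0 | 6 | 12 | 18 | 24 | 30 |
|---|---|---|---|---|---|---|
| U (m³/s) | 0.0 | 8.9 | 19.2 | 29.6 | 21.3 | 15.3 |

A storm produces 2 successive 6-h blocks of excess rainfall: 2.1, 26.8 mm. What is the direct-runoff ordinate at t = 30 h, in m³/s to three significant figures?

Q ≈ 60.3 m³/s

By discrete convolution, Q_j = Σ (P_i / 10 mm) · U_{j−i}.
At t = 30 h (j=5): Q = (2.1/10)·15.3 + (26.8/10)·21.3 = 60.3 m³/s.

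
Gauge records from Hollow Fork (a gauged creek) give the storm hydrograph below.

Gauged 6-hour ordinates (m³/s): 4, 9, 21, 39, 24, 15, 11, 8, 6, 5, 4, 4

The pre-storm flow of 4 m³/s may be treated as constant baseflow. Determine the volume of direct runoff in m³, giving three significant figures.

Direct-runoff ordinates (Q − Q_b): 0.0, 5.0, 17.0, 35.0, 20.0, 11.0, 7.0, 4.0, 2.0, 1.0, 0.0, 0.0 m³/s.
ΣQ_DR = 102.0 m³/s.
With Δt = 6 h = 21600 s, V = ΣQ_DR · Δt = 102.0 × 21600 = 2.20 × 10^6 m³.

V ≈ 2.20 × 10^6 m³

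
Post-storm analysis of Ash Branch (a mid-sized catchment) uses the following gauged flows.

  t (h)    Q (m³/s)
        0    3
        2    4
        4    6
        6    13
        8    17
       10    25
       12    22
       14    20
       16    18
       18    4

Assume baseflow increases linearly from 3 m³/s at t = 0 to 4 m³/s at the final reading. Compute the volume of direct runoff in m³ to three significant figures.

V ≈ 6.98 × 10^5 m³

Direct-runoff ordinates (Q − Q_b): 0.00, 0.89, 2.78, 9.67, 13.56, 21.44, 18.33, 16.22, 14.11, 0.00 m³/s.
ΣQ_DR = 97.00 m³/s.
With Δt = 2 h = 7200 s, V = ΣQ_DR · Δt = 97.00 × 7200 = 6.98 × 10^5 m³.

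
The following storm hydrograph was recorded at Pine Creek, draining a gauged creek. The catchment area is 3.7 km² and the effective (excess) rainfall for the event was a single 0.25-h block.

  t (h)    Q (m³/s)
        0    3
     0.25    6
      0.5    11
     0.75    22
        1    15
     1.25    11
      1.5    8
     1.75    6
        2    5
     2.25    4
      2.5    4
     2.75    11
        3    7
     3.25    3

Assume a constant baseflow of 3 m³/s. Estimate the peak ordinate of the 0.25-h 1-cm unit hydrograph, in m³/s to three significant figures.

Direct runoff: 0.0, 3.0, 8.0, 19.0, 12.0, 8.0, 5.0, 3.0, 2.0, 1.0, 1.0, 8.0, 4.0, 0.0 m³/s; ΣQ_DR = 74.00 m³/s, peak = 19.0 m³/s.
Runoff depth d = ΣQ_DR·Δt / A = 74.00 × 900 / (3.7 km²) = 18.00 mm.
The 1-cm UH is the DRH scaled by (10 mm)/d, so U_p = 19.0 × 10/18.00 = 10.6 m³/s.

U_p ≈ 10.6 m³/s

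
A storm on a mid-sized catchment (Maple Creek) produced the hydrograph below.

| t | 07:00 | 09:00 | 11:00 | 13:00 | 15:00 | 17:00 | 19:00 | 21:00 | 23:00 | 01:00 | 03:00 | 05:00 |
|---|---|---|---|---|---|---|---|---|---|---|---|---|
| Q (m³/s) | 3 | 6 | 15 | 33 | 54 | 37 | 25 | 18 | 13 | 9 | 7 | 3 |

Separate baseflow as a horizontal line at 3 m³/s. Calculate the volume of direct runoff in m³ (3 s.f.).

V ≈ 1.35 × 10^6 m³

Direct-runoff ordinates (Q − Q_b): 0.0, 3.0, 12.0, 30.0, 51.0, 34.0, 22.0, 15.0, 10.0, 6.0, 4.0, 0.0 m³/s.
ΣQ_DR = 187.0 m³/s.
With Δt = 2 h = 7200 s, V = ΣQ_DR · Δt = 187.0 × 7200 = 1.35 × 10^6 m³.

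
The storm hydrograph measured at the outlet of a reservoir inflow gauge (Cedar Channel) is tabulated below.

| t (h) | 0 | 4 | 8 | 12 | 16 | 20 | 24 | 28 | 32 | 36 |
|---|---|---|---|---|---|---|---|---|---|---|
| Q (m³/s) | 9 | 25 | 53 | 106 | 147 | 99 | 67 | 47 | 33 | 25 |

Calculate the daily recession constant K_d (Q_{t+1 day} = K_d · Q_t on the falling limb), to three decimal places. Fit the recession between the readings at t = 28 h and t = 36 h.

K_d ≈ 0.150

Between t = 28 h and t = 36 h the flow falls from 47 to 25 m³/s over 2×4 h = 8 h.
Per-interval ratio K = (25/47)^(1/2) = 0.7293; K_d = K^(24/4) = 0.150.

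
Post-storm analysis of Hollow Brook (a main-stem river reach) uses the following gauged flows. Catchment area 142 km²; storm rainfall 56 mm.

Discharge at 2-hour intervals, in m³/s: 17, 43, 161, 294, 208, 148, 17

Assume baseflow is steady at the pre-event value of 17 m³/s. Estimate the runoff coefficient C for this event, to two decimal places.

ΣQ_DR = 769.0 m³/s; V = ΣQ_DR·Δt = 5.537 × 10^6 m³.
Runoff depth d = V / A = 38.99 mm.
C = d / P = 38.99 / 56 = 0.70.

C ≈ 0.70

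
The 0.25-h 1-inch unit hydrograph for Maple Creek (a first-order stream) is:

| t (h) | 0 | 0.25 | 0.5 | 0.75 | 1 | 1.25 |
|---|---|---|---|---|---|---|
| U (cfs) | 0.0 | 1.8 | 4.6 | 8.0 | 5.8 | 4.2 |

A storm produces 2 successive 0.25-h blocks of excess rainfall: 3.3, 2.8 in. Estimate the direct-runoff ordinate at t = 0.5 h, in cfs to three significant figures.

By discrete convolution, Q_j = Σ (P_i / 1 in) · U_{j−i}.
At t = 0.5 h (j=2): Q = (3.3/1)·4.6 + (2.8/1)·1.8 = 20.2 cfs.

Q ≈ 20.2 cfs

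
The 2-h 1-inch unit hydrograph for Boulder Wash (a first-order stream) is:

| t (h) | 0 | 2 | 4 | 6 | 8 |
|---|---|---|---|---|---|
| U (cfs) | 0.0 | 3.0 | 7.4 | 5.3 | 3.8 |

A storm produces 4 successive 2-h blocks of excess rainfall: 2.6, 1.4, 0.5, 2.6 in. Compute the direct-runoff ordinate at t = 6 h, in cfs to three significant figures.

Q ≈ 25.6 cfs

By discrete convolution, Q_j = Σ (P_i / 1 in) · U_{j−i}.
At t = 6 h (j=3): Q = (2.6/1)·5.3 + (1.4/1)·7.4 + (0.5/1)·3.0 + (2.6/1)·0.0 = 25.6 cfs.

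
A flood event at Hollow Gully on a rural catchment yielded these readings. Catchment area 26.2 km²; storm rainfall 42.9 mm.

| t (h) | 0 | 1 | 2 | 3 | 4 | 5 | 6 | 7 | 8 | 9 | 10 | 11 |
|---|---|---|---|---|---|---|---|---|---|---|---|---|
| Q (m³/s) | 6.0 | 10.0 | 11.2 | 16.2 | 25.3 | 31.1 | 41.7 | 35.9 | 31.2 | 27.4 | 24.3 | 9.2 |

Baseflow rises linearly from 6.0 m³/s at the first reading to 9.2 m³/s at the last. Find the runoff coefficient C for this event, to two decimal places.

ΣQ_DR = 178.3 m³/s; V = ΣQ_DR·Δt = 6.419 × 10^5 m³.
Runoff depth d = V / A = 24.50 mm.
C = d / P = 24.50 / 42.9 = 0.57.

C ≈ 0.57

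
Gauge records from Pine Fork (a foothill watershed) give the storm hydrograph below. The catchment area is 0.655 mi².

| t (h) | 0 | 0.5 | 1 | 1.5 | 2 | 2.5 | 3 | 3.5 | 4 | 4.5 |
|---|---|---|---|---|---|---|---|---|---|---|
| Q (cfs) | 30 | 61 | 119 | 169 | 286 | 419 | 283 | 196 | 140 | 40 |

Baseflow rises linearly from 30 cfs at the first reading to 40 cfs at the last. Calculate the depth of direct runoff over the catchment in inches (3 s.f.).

d ≈ 1.65 in

Direct runoff: 0.00, 29.89, 86.78, 135.67, 251.56, 383.44, 246.33, 158.22, 101.11, 0.00 cfs; ΣQ_DR = 1393 cfs.
V = ΣQ_DR · Δt = 1393 × 1800 s = 2.507 × 10^6 ft³.
Over A = 0.655 mi², depth = V / A = 1.65 in.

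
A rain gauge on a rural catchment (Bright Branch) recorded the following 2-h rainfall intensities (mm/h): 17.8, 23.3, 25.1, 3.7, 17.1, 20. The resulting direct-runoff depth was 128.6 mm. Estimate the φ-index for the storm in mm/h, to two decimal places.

Only the 5 blocks with intensity above φ contribute runoff: 17.8, 23.3, 25.1, 17.1, 20 mm/h.
Σ(I−φ)·Δt = d  ⇒  (17.8+23.3+25.1+17.1+20 − 5φ)·2 = 128.6
φ = (103.3 − 128.6/2) / 5 = 7.80 mm/h.

φ ≈ 7.80 mm/h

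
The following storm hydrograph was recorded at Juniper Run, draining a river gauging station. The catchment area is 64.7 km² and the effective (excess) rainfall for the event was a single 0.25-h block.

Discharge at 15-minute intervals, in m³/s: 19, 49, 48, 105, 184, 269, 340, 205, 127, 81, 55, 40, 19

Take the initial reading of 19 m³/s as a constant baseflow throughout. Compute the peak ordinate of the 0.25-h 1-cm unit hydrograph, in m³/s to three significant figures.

Direct runoff: 0.0, 30.0, 29.0, 86.0, 165.0, 250.0, 321.0, 186.0, 108.0, 62.0, 36.0, 21.0, 0.0 m³/s; ΣQ_DR = 1294 m³/s, peak = 321.0 m³/s.
Runoff depth d = ΣQ_DR·Δt / A = 1294 × 900 / (64.7 km²) = 18.00 mm.
The 1-cm UH is the DRH scaled by (10 mm)/d, so U_p = 321.0 × 10/18.00 = 178 m³/s.

U_p ≈ 178 m³/s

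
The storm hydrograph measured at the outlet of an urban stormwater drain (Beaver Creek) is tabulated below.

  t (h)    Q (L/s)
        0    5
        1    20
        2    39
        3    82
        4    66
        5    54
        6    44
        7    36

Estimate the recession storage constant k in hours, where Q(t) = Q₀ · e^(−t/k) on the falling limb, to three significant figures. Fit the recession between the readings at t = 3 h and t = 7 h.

k ≈ 4.86 h

On the falling limb, Q drops from 82 to 36 L/s between t = 3 h and t = 7 h (Δt = 4 h).
k = −Δt / ln(Q₂/Q₁) = −4 / ln(36/82) = 4.86 h.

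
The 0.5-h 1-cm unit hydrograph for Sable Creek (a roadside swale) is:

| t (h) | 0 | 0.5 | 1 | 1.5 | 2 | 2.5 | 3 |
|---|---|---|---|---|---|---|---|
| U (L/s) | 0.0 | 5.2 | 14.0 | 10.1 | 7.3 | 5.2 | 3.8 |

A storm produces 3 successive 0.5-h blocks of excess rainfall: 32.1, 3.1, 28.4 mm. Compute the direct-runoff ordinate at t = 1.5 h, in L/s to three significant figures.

By discrete convolution, Q_j = Σ (P_i / 10 mm) · U_{j−i}.
At t = 1.5 h (j=3): Q = (32.1/10)·10.1 + (3.1/10)·14.0 + (28.4/10)·5.2 = 51.5 L/s.

Q ≈ 51.5 L/s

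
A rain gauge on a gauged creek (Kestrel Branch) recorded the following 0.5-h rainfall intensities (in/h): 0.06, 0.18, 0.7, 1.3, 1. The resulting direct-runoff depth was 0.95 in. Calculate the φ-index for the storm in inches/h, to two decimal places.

Only the 3 blocks with intensity above φ contribute runoff: 0.7, 1.3, 1 in/h.
Σ(I−φ)·Δt = d  ⇒  (0.7+1.3+1 − 3φ)·0.5 = 0.95
φ = (3.000 − 0.95/0.5) / 3 = 0.37 in/h.

φ ≈ 0.37 in/h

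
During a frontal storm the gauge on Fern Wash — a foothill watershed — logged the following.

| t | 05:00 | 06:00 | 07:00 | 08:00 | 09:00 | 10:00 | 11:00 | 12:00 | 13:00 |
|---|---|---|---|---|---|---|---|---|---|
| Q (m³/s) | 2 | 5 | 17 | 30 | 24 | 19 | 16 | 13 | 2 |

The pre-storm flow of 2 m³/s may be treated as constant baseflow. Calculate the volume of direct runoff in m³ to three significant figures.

Direct-runoff ordinates (Q − Q_b): 0.0, 3.0, 15.0, 28.0, 22.0, 17.0, 14.0, 11.0, 0.0 m³/s.
ΣQ_DR = 110.0 m³/s.
With Δt = 1 h = 3600 s, V = ΣQ_DR · Δt = 110.0 × 3600 = 3.96 × 10^5 m³.

V ≈ 3.96 × 10^5 m³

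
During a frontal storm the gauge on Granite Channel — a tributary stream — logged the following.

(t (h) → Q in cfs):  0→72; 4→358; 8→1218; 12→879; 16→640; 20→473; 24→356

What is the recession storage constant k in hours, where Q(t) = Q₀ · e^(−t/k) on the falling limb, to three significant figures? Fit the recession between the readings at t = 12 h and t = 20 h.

k ≈ 12.9 h

On the falling limb, Q drops from 879 to 473 cfs between t = 12 h and t = 20 h (Δt = 8 h).
k = −Δt / ln(Q₂/Q₁) = −8 / ln(473/879) = 12.9 h.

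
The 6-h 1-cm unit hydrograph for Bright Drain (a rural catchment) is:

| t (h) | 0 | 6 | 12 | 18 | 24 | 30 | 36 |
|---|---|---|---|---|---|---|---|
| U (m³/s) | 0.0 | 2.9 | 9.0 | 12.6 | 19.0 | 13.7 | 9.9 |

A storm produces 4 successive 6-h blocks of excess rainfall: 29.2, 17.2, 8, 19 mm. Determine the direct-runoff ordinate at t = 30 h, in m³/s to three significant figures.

Q ≈ 99.9 m³/s

By discrete convolution, Q_j = Σ (P_i / 10 mm) · U_{j−i}.
At t = 30 h (j=5): Q = (29.2/10)·13.7 + (17.2/10)·19.0 + (8/10)·12.6 + (19/10)·9.0 = 99.9 m³/s.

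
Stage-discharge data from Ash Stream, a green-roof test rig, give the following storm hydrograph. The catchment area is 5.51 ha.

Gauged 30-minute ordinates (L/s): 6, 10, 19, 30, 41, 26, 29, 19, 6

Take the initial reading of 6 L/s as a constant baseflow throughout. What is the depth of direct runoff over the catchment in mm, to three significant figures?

Direct runoff: 0.0, 4.0, 13.0, 24.0, 35.0, 20.0, 23.0, 13.0, 0.0 L/s; ΣQ_DR = 132.0 L/s.
V = ΣQ_DR · Δt = 132.0 × 1800 s = 2.376 × 10^5 L.
Over A = 5.51 ha, depth = V / A = 4.31 mm.

d ≈ 4.31 mm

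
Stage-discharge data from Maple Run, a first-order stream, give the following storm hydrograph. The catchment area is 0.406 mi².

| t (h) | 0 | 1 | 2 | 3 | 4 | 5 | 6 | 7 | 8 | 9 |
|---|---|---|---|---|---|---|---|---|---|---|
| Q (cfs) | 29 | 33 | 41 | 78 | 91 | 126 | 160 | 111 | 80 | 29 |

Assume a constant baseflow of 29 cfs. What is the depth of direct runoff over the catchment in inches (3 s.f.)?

Direct runoff: 0.0, 4.0, 12.0, 49.0, 62.0, 97.0, 131.0, 82.0, 51.0, 0.0 cfs; ΣQ_DR = 488.0 cfs.
V = ΣQ_DR · Δt = 488.0 × 3600 s = 1.757 × 10^6 ft³.
Over A = 0.406 mi², depth = V / A = 1.86 in.

d ≈ 1.86 in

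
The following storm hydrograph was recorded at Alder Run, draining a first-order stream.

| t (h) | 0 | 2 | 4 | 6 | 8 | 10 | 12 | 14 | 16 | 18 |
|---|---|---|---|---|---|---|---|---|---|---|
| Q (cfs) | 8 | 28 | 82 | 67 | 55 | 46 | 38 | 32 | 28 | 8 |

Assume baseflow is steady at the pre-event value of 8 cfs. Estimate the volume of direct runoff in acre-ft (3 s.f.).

Direct-runoff ordinates (Q − Q_b): 0.0, 20.0, 74.0, 59.0, 47.0, 38.0, 30.0, 24.0, 20.0, 0.0 cfs.
ΣQ_DR = 312.0 cfs.
With Δt = 2 h = 7200 s, V = ΣQ_DR · Δt = 312.0 × 7200 = 2.25 × 10^6 ft³ = 51.6 acre-ft.

V ≈ 51.6 acre-ft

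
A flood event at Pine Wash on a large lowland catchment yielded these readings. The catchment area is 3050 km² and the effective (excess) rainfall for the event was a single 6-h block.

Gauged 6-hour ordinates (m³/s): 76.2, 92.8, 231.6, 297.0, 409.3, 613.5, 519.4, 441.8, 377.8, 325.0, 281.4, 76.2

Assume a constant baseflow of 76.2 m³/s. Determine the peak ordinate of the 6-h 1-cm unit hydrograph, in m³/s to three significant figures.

U_p ≈ 268 m³/s

Direct runoff: 0.0, 16.6, 155.4, 220.8, 333.1, 537.3, 443.2, 365.6, 301.6, 248.8, 205.2, 0.0 m³/s; ΣQ_DR = 2828 m³/s, peak = 537.3 m³/s.
Runoff depth d = ΣQ_DR·Δt / A = 2828 × 21600 / (3050 km²) = 20.02 mm.
The 1-cm UH is the DRH scaled by (10 mm)/d, so U_p = 537.3 × 10/20.02 = 268 m³/s.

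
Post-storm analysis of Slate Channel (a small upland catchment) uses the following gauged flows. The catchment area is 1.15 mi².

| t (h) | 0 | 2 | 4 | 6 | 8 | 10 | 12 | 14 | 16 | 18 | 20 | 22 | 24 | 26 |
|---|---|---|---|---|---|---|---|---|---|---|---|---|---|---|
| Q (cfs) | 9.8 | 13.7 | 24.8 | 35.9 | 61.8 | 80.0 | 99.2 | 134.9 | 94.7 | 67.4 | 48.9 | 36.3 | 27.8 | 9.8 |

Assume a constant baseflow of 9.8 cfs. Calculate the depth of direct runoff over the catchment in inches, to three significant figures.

Direct runoff: 0.0, 3.9, 15.0, 26.1, 52.0, 70.2, 89.4, 125.1, 84.9, 57.6, 39.1, 26.5, 18.0, 0.0 cfs; ΣQ_DR = 607.8 cfs.
V = ΣQ_DR · Δt = 607.8 × 7200 s = 4.376 × 10^6 ft³.
Over A = 1.15 mi², depth = V / A = 1.64 in.

d ≈ 1.64 in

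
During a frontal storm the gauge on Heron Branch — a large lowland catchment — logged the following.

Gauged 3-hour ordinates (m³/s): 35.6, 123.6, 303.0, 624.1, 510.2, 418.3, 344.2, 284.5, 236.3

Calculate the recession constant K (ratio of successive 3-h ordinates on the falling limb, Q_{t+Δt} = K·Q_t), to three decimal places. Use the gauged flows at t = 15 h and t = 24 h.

Using the recession-limb readings at t = 15 h and t = 24 h: Q falls from 418.3 to 236.3 m³/s over 3 intervals.
K = (Q₂/Q₁)^(1/3) = (236.3/418.3)^(1/3) = 0.827.

K ≈ 0.827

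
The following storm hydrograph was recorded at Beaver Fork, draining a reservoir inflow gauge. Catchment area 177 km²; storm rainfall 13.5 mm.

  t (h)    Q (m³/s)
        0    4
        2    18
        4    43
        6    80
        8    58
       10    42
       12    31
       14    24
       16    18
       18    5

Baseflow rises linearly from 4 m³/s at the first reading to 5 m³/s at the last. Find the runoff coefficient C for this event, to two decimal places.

ΣQ_DR = 278.0 m³/s; V = ΣQ_DR·Δt = 2.002 × 10^6 m³.
Runoff depth d = V / A = 11.31 mm.
C = d / P = 11.31 / 13.5 = 0.84.

C ≈ 0.84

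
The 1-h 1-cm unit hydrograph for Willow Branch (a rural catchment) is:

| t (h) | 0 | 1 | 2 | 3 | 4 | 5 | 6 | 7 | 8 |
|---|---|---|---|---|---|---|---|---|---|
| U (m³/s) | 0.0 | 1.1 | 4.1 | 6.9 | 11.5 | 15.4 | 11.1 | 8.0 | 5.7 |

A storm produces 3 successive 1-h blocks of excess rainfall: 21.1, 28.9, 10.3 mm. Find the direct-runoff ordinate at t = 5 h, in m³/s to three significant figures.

Q ≈ 72.8 m³/s

By discrete convolution, Q_j = Σ (P_i / 10 mm) · U_{j−i}.
At t = 5 h (j=5): Q = (21.1/10)·15.4 + (28.9/10)·11.5 + (10.3/10)·6.9 = 72.8 m³/s.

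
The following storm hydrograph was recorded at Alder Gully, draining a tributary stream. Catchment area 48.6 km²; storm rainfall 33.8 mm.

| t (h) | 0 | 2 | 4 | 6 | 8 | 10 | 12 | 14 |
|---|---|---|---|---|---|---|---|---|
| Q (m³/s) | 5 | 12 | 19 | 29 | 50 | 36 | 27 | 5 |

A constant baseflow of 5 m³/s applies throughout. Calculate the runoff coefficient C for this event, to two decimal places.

ΣQ_DR = 143.0 m³/s; V = ΣQ_DR·Δt = 1.030 × 10^6 m³.
Runoff depth d = V / A = 21.19 mm.
C = d / P = 21.19 / 33.8 = 0.63.

C ≈ 0.63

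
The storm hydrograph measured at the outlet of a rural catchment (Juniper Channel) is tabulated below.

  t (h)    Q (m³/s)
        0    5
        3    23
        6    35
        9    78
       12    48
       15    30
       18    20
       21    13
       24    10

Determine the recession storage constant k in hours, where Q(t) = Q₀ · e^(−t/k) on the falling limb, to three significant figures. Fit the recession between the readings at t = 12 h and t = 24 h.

k ≈ 7.65 h

On the falling limb, Q drops from 48 to 10 m³/s between t = 12 h and t = 24 h (Δt = 12 h).
k = −Δt / ln(Q₂/Q₁) = −12 / ln(10/48) = 7.65 h.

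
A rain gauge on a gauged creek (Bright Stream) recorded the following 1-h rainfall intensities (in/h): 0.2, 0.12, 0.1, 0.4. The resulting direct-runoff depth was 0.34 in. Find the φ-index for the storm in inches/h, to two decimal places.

Only the 2 blocks with intensity above φ contribute runoff: 0.2, 0.4 in/h.
Σ(I−φ)·Δt = d  ⇒  (0.2+0.4 − 2φ)·1 = 0.34
φ = (0.6000 − 0.34/1) / 2 = 0.13 in/h.

φ ≈ 0.13 in/h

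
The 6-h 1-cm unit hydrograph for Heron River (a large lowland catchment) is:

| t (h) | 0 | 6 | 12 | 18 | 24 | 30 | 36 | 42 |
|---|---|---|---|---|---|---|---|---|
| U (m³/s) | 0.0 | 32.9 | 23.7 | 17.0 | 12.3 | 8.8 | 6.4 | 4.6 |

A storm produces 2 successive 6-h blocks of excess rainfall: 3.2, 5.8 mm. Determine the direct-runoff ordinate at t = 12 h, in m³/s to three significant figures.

By discrete convolution, Q_j = Σ (P_i / 10 mm) · U_{j−i}.
At t = 12 h (j=2): Q = (3.2/10)·23.7 + (5.8/10)·32.9 = 26.7 m³/s.

Q ≈ 26.7 m³/s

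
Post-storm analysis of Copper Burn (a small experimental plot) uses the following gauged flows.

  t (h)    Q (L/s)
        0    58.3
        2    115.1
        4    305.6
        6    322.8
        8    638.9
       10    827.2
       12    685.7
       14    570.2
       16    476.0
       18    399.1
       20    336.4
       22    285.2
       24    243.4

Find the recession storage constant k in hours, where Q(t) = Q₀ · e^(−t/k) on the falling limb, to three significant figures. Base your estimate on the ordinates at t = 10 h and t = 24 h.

On the falling limb, Q drops from 827.2 to 243.4 L/s between t = 10 h and t = 24 h (Δt = 14 h).
k = −Δt / ln(Q₂/Q₁) = −14 / ln(243.4/827.2) = 11.4 h.

k ≈ 11.4 h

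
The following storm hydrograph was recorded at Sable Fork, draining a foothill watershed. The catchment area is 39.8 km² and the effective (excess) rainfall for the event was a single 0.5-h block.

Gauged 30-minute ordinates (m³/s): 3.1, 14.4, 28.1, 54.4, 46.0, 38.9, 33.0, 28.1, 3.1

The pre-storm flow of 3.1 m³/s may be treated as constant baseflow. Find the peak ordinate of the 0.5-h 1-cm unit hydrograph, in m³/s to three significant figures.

Direct runoff: 0.0, 11.3, 25.0, 51.3, 42.9, 35.8, 29.9, 25.0, 0.0 m³/s; ΣQ_DR = 221.2 m³/s, peak = 51.3 m³/s.
Runoff depth d = ΣQ_DR·Δt / A = 221.2 × 1800 / (39.8 km²) = 10.00 mm.
The 1-cm UH is the DRH scaled by (10 mm)/d, so U_p = 51.3 × 10/10.00 = 51.3 m³/s.

U_p ≈ 51.3 m³/s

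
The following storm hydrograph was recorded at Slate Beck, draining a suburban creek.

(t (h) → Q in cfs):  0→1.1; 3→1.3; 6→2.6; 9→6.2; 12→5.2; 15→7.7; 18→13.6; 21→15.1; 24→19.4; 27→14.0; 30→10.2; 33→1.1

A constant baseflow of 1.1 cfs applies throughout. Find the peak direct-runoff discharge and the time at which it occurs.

Q_p = 18.3 cfs at t = 24 h

Subtracting baseflow gives direct-runoff ordinates: 0.0, 0.2, 1.5, 5.1, 4.1, 6.6, 12.5, 14.0, 18.3, 12.9, 9.1, 0.0 cfs.
The maximum is 18.3 cfs, occurring at the reading for t = 24 h.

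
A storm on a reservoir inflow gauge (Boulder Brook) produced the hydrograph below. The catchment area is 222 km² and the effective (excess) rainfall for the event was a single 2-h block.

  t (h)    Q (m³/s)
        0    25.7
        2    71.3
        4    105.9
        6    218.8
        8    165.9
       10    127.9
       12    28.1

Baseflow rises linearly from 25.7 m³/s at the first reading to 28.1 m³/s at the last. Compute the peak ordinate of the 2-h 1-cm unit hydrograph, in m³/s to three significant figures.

Direct runoff: 0.00, 45.20, 79.40, 191.90, 138.60, 100.20, 0.00 m³/s; ΣQ_DR = 555.3 m³/s, peak = 191.90 m³/s.
Runoff depth d = ΣQ_DR·Δt / A = 555.3 × 7200 / (222 km²) = 18.01 mm.
The 1-cm UH is the DRH scaled by (10 mm)/d, so U_p = 191.90 × 10/18.01 = 107 m³/s.

U_p ≈ 107 m³/s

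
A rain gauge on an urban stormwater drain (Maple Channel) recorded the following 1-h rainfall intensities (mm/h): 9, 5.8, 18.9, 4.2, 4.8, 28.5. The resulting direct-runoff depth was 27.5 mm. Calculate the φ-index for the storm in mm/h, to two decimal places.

φ ≈ 9.95 mm/h

Only the 2 blocks with intensity above φ contribute runoff: 18.9, 28.5 mm/h.
Σ(I−φ)·Δt = d  ⇒  (18.9+28.5 − 2φ)·1 = 27.5
φ = (47.40 − 27.5/1) / 2 = 9.95 mm/h.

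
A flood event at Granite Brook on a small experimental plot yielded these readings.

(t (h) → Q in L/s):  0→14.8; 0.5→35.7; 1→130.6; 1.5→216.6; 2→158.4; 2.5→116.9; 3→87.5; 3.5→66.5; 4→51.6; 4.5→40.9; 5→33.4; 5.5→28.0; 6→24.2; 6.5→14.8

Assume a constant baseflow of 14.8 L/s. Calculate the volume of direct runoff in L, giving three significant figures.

V ≈ 1.46 × 10^6 L

Direct-runoff ordinates (Q − Q_b): 0.0, 20.9, 115.8, 201.8, 143.6, 102.1, 72.7, 51.7, 36.8, 26.1, 18.6, 13.2, 9.4, 0.0 L/s.
ΣQ_DR = 812.7 L/s.
With Δt = 0.5 h = 1800 s, V = ΣQ_DR · Δt = 812.7 × 1800 = 1.46 × 10^6 L.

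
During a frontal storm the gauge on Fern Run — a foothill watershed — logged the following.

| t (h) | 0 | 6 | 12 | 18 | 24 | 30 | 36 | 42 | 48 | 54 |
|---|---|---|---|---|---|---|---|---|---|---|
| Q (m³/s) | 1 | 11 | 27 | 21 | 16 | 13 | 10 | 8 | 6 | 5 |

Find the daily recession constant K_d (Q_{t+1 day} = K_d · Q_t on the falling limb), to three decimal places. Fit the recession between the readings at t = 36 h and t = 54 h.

Between t = 36 h and t = 54 h the flow falls from 10 to 5 m³/s over 3×6 h = 18 h.
Per-interval ratio K = (5/10)^(1/3) = 0.7937; K_d = K^(24/6) = 0.397.

K_d ≈ 0.397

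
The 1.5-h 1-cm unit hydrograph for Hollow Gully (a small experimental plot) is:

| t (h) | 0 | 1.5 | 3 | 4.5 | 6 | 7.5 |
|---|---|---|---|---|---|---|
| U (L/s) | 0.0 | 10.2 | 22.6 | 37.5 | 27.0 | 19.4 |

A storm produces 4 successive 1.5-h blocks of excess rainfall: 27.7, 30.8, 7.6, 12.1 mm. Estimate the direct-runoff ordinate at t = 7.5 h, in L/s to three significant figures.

Q ≈ 193 L/s

By discrete convolution, Q_j = Σ (P_i / 10 mm) · U_{j−i}.
At t = 7.5 h (j=5): Q = (27.7/10)·19.4 + (30.8/10)·27.0 + (7.6/10)·37.5 + (12.1/10)·22.6 = 193 L/s.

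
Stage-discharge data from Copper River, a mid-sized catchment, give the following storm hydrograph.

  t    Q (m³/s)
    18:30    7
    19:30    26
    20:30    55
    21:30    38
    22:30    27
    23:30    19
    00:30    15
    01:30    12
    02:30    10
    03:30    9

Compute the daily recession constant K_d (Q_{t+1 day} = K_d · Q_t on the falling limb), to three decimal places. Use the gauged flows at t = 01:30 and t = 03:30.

K_d ≈ 0.032

Between t = 01:30 and t = 03:30 the flow falls from 12 to 9 m³/s over 2×1 h = 2 h.
Per-interval ratio K = (9/12)^(1/2) = 0.8660; K_d = K^(24/1) = 0.032.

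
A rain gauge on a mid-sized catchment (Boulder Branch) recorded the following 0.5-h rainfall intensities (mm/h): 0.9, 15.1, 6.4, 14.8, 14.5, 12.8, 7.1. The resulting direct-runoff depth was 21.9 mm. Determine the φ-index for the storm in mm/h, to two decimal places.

Only the 6 blocks with intensity above φ contribute runoff: 15.1, 6.4, 14.8, 14.5, 12.8, 7.1 mm/h.
Σ(I−φ)·Δt = d  ⇒  (15.1+6.4+14.8+14.5+12.8+7.1 − 6φ)·0.5 = 21.9
φ = (70.70 − 21.9/0.5) / 6 = 4.48 mm/h.

φ ≈ 4.48 mm/h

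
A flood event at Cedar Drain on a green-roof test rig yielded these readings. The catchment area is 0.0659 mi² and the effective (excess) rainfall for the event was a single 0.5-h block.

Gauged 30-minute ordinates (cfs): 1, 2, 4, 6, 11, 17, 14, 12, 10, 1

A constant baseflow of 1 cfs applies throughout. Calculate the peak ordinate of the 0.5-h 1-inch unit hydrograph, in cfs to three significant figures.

Direct runoff: 0.0, 1.0, 3.0, 5.0, 10.0, 16.0, 13.0, 11.0, 9.0, 0.0 cfs; ΣQ_DR = 68.00 cfs, peak = 16.0 cfs.
Runoff depth d = ΣQ_DR·Δt / A = 68.00 × 1800 / (0.0659 mi²) = 0.7995 in.
The 1-inch UH is the DRH scaled by (1 in)/d, so U_p = 16.0 × 1/0.7995 = 20.0 cfs.

U_p ≈ 20.0 cfs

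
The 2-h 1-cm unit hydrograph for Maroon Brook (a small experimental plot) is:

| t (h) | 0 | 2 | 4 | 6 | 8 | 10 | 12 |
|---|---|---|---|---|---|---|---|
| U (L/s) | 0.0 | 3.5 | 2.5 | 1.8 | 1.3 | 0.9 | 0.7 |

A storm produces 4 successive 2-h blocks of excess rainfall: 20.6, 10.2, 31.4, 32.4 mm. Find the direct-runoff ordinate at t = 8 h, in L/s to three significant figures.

By discrete convolution, Q_j = Σ (P_i / 10 mm) · U_{j−i}.
At t = 8 h (j=4): Q = (20.6/10)·1.3 + (10.2/10)·1.8 + (31.4/10)·2.5 + (32.4/10)·3.5 = 23.7 L/s.

Q ≈ 23.7 L/s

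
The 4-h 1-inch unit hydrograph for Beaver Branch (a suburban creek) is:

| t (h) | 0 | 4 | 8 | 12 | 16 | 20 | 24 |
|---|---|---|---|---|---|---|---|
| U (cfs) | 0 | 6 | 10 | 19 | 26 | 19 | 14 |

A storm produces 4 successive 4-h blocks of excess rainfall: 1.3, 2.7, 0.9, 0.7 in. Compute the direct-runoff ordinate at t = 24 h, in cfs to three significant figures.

By discrete convolution, Q_j = Σ (P_i / 1 in) · U_{j−i}.
At t = 24 h (j=6): Q = (1.3/1)·14 + (2.7/1)·19 + (0.9/1)·26 + (0.7/1)·19 = 106 cfs.

Q ≈ 106 cfs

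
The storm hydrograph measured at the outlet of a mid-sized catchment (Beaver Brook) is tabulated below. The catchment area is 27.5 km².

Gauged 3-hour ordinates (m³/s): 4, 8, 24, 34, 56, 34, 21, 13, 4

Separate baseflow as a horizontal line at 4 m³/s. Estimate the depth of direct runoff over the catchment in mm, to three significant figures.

d ≈ 63.6 mm

Direct runoff: 0.0, 4.0, 20.0, 30.0, 52.0, 30.0, 17.0, 9.0, 0.0 m³/s; ΣQ_DR = 162.0 m³/s.
V = ΣQ_DR · Δt = 162.0 × 10800 s = 1.750 × 10^6 m³.
Over A = 27.5 km², depth = V / A = 63.6 mm.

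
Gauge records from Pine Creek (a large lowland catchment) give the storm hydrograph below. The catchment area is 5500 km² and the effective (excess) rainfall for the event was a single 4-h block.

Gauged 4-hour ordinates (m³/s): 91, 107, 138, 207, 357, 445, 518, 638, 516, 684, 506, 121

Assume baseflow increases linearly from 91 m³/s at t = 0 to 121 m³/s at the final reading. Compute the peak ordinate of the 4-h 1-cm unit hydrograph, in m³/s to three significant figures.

Direct runoff: 0.00, 13.27, 41.55, 107.82, 255.09, 340.36, 410.64, 527.91, 403.18, 568.45, 387.73, 0.00 m³/s; ΣQ_DR = 3056 m³/s, peak = 568.45 m³/s.
Runoff depth d = ΣQ_DR·Δt / A = 3056 × 14400 / (5500 km²) = 8.001 mm.
The 1-cm UH is the DRH scaled by (10 mm)/d, so U_p = 568.45 × 10/8.001 = 710 m³/s.

U_p ≈ 710 m³/s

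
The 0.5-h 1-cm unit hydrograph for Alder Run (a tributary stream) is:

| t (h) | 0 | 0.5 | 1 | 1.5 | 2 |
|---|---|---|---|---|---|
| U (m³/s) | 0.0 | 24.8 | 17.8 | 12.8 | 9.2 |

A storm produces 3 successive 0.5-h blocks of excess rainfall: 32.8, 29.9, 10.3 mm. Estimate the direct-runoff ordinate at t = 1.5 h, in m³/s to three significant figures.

By discrete convolution, Q_j = Σ (P_i / 10 mm) · U_{j−i}.
At t = 1.5 h (j=3): Q = (32.8/10)·12.8 + (29.9/10)·17.8 + (10.3/10)·24.8 = 121 m³/s.

Q ≈ 121 m³/s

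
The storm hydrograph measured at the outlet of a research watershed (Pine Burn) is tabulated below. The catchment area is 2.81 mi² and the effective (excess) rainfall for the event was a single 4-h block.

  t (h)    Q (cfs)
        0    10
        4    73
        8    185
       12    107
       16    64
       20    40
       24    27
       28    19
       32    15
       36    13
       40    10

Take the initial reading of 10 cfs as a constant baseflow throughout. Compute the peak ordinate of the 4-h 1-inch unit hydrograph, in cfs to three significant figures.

Direct runoff: 0.0, 63.0, 175.0, 97.0, 54.0, 30.0, 17.0, 9.0, 5.0, 3.0, 0.0 cfs; ΣQ_DR = 453.0 cfs, peak = 175.0 cfs.
Runoff depth d = ΣQ_DR·Δt / A = 453.0 × 14400 / (2.81 mi²) = 0.9992 in.
The 1-inch UH is the DRH scaled by (1 in)/d, so U_p = 175.0 × 1/0.9992 = 175 cfs.

U_p ≈ 175 cfs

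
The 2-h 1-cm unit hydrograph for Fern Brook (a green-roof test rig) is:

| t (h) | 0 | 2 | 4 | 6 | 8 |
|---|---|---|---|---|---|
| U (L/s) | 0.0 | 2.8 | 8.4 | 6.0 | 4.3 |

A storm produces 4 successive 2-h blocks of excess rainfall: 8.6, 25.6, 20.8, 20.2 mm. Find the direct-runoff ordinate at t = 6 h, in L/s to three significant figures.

By discrete convolution, Q_j = Σ (P_i / 10 mm) · U_{j−i}.
At t = 6 h (j=3): Q = (8.6/10)·6.0 + (25.6/10)·8.4 + (20.8/10)·2.8 + (20.2/10)·0.0 = 32.5 L/s.

Q ≈ 32.5 L/s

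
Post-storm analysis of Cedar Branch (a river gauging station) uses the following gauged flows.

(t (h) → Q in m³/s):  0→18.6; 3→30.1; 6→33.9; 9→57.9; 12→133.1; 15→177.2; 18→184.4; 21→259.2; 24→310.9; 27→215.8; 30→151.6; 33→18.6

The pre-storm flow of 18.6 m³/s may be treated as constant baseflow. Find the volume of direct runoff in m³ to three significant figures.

Direct-runoff ordinates (Q − Q_b): 0.0, 11.5, 15.3, 39.3, 114.5, 158.6, 165.8, 240.6, 292.3, 197.2, 133.0, 0.0 m³/s.
ΣQ_DR = 1368 m³/s.
With Δt = 3 h = 10800 s, V = ΣQ_DR · Δt = 1368 × 10800 = 1.48 × 10^7 m³.

V ≈ 1.48 × 10^7 m³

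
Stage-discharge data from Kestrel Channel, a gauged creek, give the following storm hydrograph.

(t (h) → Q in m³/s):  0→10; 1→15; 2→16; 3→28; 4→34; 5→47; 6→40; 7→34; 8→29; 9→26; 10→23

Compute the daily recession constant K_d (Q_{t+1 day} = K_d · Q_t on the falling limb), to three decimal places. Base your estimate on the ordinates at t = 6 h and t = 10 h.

Between t = 6 h and t = 10 h the flow falls from 40 to 23 m³/s over 4×1 h = 4 h.
Per-interval ratio K = (23/40)^(1/4) = 0.8708; K_d = K^(24/1) = 0.036.

K_d ≈ 0.036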